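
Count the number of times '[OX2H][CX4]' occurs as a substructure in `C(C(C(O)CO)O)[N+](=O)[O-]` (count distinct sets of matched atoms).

3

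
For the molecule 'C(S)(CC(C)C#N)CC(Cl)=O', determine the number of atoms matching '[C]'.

7

The query [C] means: uppercase C matches aliphatic (non-aromatic) carbon only.
Check the 11 heavy atoms by environment: 7× C → match; 1× O → no; 1× Cl → no; 1× N → no; 1× S → no.
That gives 7 matching atoms.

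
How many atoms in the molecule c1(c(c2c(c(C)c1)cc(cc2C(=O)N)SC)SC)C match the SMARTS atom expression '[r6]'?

Check the 19 heavy atoms by environment: 10× c (aromatic, in 6-ring) → match; 5× C (acyclic) → no; 1× O (acyclic) → no; 1× N (acyclic) → no; 2× S (acyclic) → no.
That gives 10 matching atoms.

10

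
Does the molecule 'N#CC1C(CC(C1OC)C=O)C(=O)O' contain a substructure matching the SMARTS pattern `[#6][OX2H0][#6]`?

Yes

The pattern [#6][OX2H0][#6] describes an aliphatic oxygen bridging two carbons with no H on the oxygen — an ether.
The molecule carries a methoxy ether (-OCH3), whose atoms satisfy every constraint of the query, so the pattern matches.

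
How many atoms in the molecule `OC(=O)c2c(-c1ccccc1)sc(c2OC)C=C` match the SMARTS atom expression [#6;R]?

10

Check the 18 heavy atoms by environment: 1× s (aromatic, in 5-ring) → no; 4× c (aromatic, in 5-ring) → match; 6× c (aromatic, in 6-ring) → match; 3× O (acyclic) → no; 4× C (acyclic) → no.
Summing the matching environments: 4 + 6 = 10 matching atoms.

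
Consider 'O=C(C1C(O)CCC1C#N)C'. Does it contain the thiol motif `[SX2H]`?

No

The pattern [SX2H] describes an aliphatic sulfur with two connections, one being H — a thiol.
The closest candidate here is a hydroxyl group (-OH), but it is an -OH, not an -SH. No other fragment satisfies the full query, so there is no match.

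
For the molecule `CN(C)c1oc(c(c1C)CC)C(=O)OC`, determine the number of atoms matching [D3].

6

The query [D3] means: atom with exactly three heavy-atom neighbours.
Check the 15 heavy atoms by environment: 1× o (aromatic, D2) → no; 4× c (aromatic, D3) → match; 5× C (D1) → no; 1× C (D3) → match; 1× O (D1) → no; 1× O (D2) → no; 1× N (D3) → match; 1× C (D2) → no.
Summing the matching environments: 4 + 1 + 1 = 6 matching atoms.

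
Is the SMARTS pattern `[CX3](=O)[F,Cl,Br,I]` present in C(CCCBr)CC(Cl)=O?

Yes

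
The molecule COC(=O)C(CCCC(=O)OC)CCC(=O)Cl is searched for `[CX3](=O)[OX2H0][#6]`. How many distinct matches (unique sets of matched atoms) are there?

2

[CX3](=O)[OX2H0][#6] is the SMARTS for an ester: a carbonyl carbon bonded to an oxygen that is itself bonded to carbon (no H on that O).
The molecule carries 2 separate instances of a methyl-ester group (-C(=O)OCH3) meeting every constraint; each maps to a distinct set of atoms, giving 2 matches.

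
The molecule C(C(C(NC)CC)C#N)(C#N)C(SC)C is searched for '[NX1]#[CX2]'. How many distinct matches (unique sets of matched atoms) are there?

[NX1]#[CX2] is the SMARTS for a nitrile: a nitrogen triple-bonded to a two-connected carbon.
The molecule carries 2 separate instances of a nitrile (-C#N) meeting every constraint; each maps to a distinct set of atoms, giving 2 matches.

2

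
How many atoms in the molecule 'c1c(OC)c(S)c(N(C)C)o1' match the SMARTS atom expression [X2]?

3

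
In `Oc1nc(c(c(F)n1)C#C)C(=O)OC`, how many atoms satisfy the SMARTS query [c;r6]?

The query [c;r6] means: aromatic carbon that belongs to a six-membered ring.
Check the 14 heavy atoms by environment: 2× n (aromatic, in 6-ring) → no; 4× c (aromatic, in 6-ring) → match; 3× O (acyclic) → no; 1× F (acyclic) → no; 4× C (acyclic) → no.
That gives 4 matching atoms.

4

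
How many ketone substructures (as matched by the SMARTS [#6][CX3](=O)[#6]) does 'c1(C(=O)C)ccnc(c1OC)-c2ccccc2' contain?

1

[#6][CX3](=O)[#6] is the SMARTS for a ketone: a carbonyl carbon (no H) flanked by two carbons.
Exactly one fragment in the molecule meets all constraints, giving 1 match.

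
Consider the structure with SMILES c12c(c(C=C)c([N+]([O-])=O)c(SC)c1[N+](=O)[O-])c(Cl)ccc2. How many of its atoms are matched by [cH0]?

7

The query [cH0] means: aromatic carbon with no attached hydrogen (substituted or ring-fusion).
Check the 21 heavy atoms by environment: 7× c (aromatic, H0) → match; 3× c (aromatic, H1) → no; 2× N (charge +1, H0) → no; 2× O (charge -1, H0) → no; 2× O (H0) → no; 1× C (H1) → no; 1× C (H2) → no; 1× S (H0) → no; 1× C (H3) → no; 1× Cl (H0) → no.
That gives 7 matching atoms.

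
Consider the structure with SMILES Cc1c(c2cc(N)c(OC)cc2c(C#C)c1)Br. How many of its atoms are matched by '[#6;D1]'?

3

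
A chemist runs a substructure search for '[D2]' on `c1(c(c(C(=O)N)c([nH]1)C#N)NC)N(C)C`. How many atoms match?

3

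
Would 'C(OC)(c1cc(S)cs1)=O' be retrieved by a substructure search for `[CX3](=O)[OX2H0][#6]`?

Yes

The pattern [CX3](=O)[OX2H0][#6] describes a carbonyl carbon bonded to an oxygen that is itself bonded to carbon (no H on that O) — an ester.
The molecule carries a methyl-ester group (-C(=O)OCH3), whose atoms satisfy every constraint of the query, so the pattern matches.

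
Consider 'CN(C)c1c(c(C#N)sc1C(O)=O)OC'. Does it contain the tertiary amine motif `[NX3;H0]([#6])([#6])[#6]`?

Yes

The pattern [NX3;H0]([#6])([#6])[#6] describes a trivalent nitrogen with no H, bonded to three carbons — a tertiary amine.
The molecule carries a dimethylamino group (-N(CH3)2), whose atoms satisfy every constraint of the query, so the pattern matches.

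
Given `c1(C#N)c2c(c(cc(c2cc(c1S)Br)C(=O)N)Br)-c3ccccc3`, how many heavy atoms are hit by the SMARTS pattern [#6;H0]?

11

The query [#6;H0] means: any carbon with no attached hydrogen.
Check the 24 heavy atoms by environment: 9× c (aromatic, H0) → match; 7× c (aromatic, H1) → no; 2× Br (H0) → no; 2× C (H0) → match; 1× O (H0) → no; 1× N (H2) → no; 1× N (H0) → no; 1× S (H1) → no.
Summing the matching environments: 9 + 2 = 11 matching atoms.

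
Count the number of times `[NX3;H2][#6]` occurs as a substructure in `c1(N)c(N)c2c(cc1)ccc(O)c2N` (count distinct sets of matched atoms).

[NX3;H2][#6] is the SMARTS for a primary amine: a trivalent nitrogen with two H attached to carbon.
The molecule carries 3 separate instances of a primary amino group (-NH2) meeting every constraint; each maps to a distinct set of atoms, giving 3 matches.

3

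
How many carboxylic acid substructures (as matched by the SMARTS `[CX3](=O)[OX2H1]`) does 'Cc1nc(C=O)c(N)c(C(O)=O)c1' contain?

1

[CX3](=O)[OX2H1] is the SMARTS for a carboxylic acid: an sp2 carbon double-bonded to O and single-bonded to an -OH oxygen.
Exactly one fragment in the molecule meets all constraints, giving 1 match.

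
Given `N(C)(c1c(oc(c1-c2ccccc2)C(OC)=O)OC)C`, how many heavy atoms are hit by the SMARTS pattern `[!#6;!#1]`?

5

Check the 20 heavy atoms by environment: 1× o (aromatic) → match; 10× c (aromatic) → no; 3× O → match; 5× C → no; 1× N → match.
Summing the matching environments: 1 + 3 + 1 = 5 matching atoms.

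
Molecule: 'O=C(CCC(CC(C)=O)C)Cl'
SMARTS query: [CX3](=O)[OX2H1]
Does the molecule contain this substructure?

No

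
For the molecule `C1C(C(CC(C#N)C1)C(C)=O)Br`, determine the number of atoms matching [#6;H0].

2

The query [#6;H0] means: any carbon with no attached hydrogen.
Check the 12 heavy atoms by environment: 3× C (H1) → no; 3× C (H2) → no; 2× C (H0) → match; 1× N (H0) → no; 1× O (H0) → no; 1× C (H3) → no; 1× Br (H0) → no.
That gives 2 matching atoms.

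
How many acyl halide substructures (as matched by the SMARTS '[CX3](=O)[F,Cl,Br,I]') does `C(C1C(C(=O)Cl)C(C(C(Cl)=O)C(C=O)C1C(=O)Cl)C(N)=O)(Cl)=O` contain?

4

[CX3](=O)[F,Cl,Br,I] is the SMARTS for an acyl halide: a carbonyl carbon bonded to a halogen.
The molecule carries 4 separate instances of an acyl chloride (-C(=O)Cl) meeting every constraint; each maps to a distinct set of atoms, giving 4 matches.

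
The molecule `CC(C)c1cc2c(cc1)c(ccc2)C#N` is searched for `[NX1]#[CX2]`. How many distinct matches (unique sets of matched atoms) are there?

[NX1]#[CX2] is the SMARTS for a nitrile: a nitrogen triple-bonded to a two-connected carbon.
Exactly one fragment in the molecule meets all constraints, giving 1 match.

1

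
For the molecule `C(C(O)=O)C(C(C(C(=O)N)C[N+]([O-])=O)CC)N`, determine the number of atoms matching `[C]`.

9

Check the 17 heavy atoms by environment: 9× C → match; 4× O → no; 2× N → no; 1× N (charge +1) → no; 1× O (charge -1) → no.
That gives 9 matching atoms.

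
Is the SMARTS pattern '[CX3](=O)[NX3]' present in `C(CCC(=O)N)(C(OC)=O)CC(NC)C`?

The pattern [CX3](=O)[NX3] describes a carbonyl carbon bonded to a trivalent nitrogen — an amide.
The molecule carries a primary amide (-C(=O)NH2), whose atoms satisfy every constraint of the query, so the pattern matches.

Yes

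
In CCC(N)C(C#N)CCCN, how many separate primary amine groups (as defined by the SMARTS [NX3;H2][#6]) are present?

[NX3;H2][#6] is the SMARTS for a primary amine: a trivalent nitrogen with two H attached to carbon.
The molecule carries 2 separate instances of a primary amino group (-NH2) meeting every constraint; each maps to a distinct set of atoms, giving 2 matches.

2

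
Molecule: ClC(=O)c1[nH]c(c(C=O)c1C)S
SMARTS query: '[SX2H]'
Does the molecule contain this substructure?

The pattern [SX2H] describes an aliphatic sulfur with two connections, one being H — a thiol.
The molecule carries a thiol (-SH), whose atoms satisfy every constraint of the query, so the pattern matches.

Yes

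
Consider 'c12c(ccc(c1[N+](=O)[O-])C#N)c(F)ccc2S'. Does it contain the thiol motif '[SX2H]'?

Yes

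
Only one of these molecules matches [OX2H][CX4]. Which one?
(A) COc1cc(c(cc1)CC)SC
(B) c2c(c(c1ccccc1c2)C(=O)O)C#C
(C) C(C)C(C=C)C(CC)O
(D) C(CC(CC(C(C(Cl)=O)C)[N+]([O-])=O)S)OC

C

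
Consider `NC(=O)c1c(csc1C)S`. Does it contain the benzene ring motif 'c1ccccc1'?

The pattern c1ccccc1 describes six aromatic carbons in a ring — a benzene ring.
The closest candidate here is a methyl group (-CH3), but no six-membered all-carbon aromatic ring is present. No other fragment satisfies the full query, so there is no match.

No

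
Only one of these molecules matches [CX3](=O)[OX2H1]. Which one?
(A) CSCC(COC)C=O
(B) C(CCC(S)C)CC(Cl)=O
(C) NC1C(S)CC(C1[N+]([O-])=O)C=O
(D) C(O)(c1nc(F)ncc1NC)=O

D

[CX3](=O)[OX2H1] describes an sp2 carbon double-bonded to O and single-bonded to an -OH oxygen (a carboxylic acid).
(A) has an aldehyde (-CHO) but there is no singly-bonded oxygen on the carbonyl carbon.
(B) has an acyl chloride (-C(=O)Cl) but the carbonyl is bonded to Cl, not to an -OH oxygen.
(C) has an aldehyde (-CHO) but there is no singly-bonded oxygen on the carbonyl carbon.
(D) contains a carboxylic acid group (-C(=O)OH), which satisfies every atom and bond constraint.
So the answer is (D).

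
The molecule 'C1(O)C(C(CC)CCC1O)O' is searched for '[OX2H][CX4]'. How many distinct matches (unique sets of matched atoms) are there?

3

[OX2H][CX4] is the SMARTS for an aliphatic alcohol: a hydroxyl oxygen bound to an sp3 (X4) carbon.
The molecule carries 3 separate instances of a hydroxyl group (-OH) meeting every constraint; each maps to a distinct set of atoms, giving 3 matches.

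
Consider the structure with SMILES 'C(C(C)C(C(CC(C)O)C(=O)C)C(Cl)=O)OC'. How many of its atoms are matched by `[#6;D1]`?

Check the 17 heavy atoms by environment: 2× C (D2) → no; 6× C (D3) → no; 4× C (D1) → match; 3× O (D1) → no; 1× Cl (D1) → no; 1× O (D2) → no.
That gives 4 matching atoms.

4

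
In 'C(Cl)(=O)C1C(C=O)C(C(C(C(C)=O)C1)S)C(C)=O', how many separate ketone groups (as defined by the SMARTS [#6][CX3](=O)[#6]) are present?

[#6][CX3](=O)[#6] is the SMARTS for a ketone: a carbonyl carbon (no H) flanked by two carbons.
The molecule carries 2 separate instances of an acetyl/ketone group (-C(=O)CH3) meeting every constraint; each maps to a distinct set of atoms, giving 2 matches.

2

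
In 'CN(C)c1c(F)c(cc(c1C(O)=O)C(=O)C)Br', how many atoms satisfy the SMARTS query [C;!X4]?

2

The query [C;!X4] means: aliphatic carbon that does not have four total connections.
Check the 17 heavy atoms by environment: 6× c (aromatic, X3) → no; 2× C (X3) → match; 2× O (X1) → no; 3× C (X4) → no; 1× N (X3) → no; 1× Br (X1) → no; 1× O (X2) → no; 1× F (X1) → no.
That gives 2 matching atoms.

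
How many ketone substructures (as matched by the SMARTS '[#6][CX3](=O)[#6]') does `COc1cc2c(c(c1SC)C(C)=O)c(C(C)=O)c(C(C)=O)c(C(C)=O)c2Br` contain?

[#6][CX3](=O)[#6] is the SMARTS for a ketone: a carbonyl carbon (no H) flanked by two carbons.
The molecule carries 4 separate instances of an acetyl/ketone group (-C(=O)CH3) meeting every constraint; each maps to a distinct set of atoms, giving 4 matches.

4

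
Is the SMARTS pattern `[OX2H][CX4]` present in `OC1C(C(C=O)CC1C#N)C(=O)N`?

The pattern [OX2H][CX4] describes a hydroxyl oxygen bound to an sp3 (X4) carbon — an aliphatic alcohol.
The molecule carries a hydroxyl group (-OH), whose atoms satisfy every constraint of the query, so the pattern matches.

Yes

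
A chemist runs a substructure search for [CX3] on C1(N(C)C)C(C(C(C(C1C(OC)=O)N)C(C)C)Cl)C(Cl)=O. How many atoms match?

2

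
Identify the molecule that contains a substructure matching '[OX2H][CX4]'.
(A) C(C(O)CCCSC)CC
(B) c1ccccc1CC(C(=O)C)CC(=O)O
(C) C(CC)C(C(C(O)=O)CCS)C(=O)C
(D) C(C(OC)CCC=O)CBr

[OX2H][CX4] describes a hydroxyl oxygen bound to an sp3 (X4) carbon (an aliphatic alcohol).
(A) contains a hydroxyl group (-OH), which satisfies every atom and bond constraint.
(B) has a carboxylic acid group (-C(=O)OH) but the -OH is on a CX3 carbonyl carbon, not a CX4 carbon.
(C) has a carboxylic acid group (-C(=O)OH) but the -OH is on a CX3 carbonyl carbon, not a CX4 carbon.
(D) has a methoxy ether (-OCH3) but the oxygen has H0 (ether), not H1.
So the answer is (A).

A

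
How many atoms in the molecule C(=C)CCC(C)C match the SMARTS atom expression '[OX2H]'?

0

The query [OX2H] means: aliphatic oxygen with two connections, one of which is H — an -OH oxygen.
Check the 7 heavy atoms by environment: 2× C (H2, X4) → no; 1× C (H1, X3) → no; 1× C (H2, X3) → no; 1× C (H1, X4) → no; 2× C (H3, X4) → no.
No environment satisfies the query, so 0 matching atoms.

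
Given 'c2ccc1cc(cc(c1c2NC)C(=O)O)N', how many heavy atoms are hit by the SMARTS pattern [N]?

2

The query [N] means: uppercase N matches aliphatic (non-aromatic) nitrogen only.
Check the 16 heavy atoms by environment: 10× c (aromatic) → no; 2× N → match; 2× C → no; 2× O → no.
That gives 2 matching atoms.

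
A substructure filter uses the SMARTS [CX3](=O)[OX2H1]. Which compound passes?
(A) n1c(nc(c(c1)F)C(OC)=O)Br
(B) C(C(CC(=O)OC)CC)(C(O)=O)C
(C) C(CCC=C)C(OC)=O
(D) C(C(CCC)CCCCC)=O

B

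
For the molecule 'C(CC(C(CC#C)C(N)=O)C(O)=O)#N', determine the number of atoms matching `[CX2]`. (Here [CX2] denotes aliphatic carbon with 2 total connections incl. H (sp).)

Check the 14 heavy atoms by environment: 4× C (X4) → no; 3× C (X2) → match; 1× N (X1) → no; 2× C (X3) → no; 2× O (X1) → no; 1× O (X2) → no; 1× N (X3) → no.
That gives 3 matching atoms.

3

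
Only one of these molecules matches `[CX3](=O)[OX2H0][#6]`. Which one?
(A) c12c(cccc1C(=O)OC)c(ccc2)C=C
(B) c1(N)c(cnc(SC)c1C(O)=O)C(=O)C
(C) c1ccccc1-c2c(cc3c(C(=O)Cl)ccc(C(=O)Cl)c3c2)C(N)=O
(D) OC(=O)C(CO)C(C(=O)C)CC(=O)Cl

A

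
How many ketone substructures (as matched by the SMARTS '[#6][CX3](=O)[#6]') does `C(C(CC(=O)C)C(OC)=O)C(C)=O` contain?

[#6][CX3](=O)[#6] is the SMARTS for a ketone: a carbonyl carbon (no H) flanked by two carbons.
The molecule carries 2 separate instances of an acetyl/ketone group (-C(=O)CH3) meeting every constraint; each maps to a distinct set of atoms, giving 2 matches.

2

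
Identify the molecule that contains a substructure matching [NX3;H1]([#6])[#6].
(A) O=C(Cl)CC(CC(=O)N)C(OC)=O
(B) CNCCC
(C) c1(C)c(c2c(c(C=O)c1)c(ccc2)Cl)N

B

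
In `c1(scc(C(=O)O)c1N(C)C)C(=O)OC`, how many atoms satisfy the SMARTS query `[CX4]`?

3

The query [CX4] means: C with X4: aliphatic carbon with exactly 4 total connections (bonds + H).
Check the 15 heavy atoms by environment: 1× s (aromatic, X2) → no; 4× c (aromatic, X3) → no; 2× C (X3) → no; 2× O (X1) → no; 2× O (X2) → no; 3× C (X4) → match; 1× N (X3) → no.
That gives 3 matching atoms.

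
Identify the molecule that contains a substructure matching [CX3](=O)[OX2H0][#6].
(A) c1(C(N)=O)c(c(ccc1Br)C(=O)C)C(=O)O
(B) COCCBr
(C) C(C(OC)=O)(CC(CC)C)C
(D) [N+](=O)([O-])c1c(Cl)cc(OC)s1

C

[CX3](=O)[OX2H0][#6] describes a carbonyl carbon bonded to an oxygen that is itself bonded to carbon (no H on that O) (an ester).
(A) has a primary amide (-C(=O)NH2) but the carbonyl is bonded to N, not to an O-C linkage.
(B) has a methoxy ether (-OCH3) but the ether oxygen is not adjacent to a C=O carbon.
(C) contains a methyl-ester group (-C(=O)OCH3), which satisfies every atom and bond constraint.
(D) has a methoxy ether (-OCH3) but the ether oxygen is not adjacent to a C=O carbon.
So the answer is (C).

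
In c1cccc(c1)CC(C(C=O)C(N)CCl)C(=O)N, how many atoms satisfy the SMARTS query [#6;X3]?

The query [#6;X3] means: any carbon (aromatic or not) with three total connections.
Check the 18 heavy atoms by environment: 5× C (X4) → no; 1× Cl (X1) → no; 2× C (X3) → match; 2× O (X1) → no; 6× c (aromatic, X3) → match; 2× N (X3) → no.
Summing the matching environments: 2 + 6 = 8 matching atoms.

8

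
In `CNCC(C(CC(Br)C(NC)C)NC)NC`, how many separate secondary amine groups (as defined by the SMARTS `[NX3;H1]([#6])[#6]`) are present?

[NX3;H1]([#6])[#6] is the SMARTS for a secondary amine: a trivalent nitrogen with one H, bonded to two carbons.
The molecule carries 4 separate instances of an N-methylamino group (-NHCH3) meeting every constraint; each maps to a distinct set of atoms, giving 4 matches.

4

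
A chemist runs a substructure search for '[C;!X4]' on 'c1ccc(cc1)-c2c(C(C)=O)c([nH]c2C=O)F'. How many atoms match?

The query [C;!X4] means: aliphatic carbon that does not have four total connections.
Check the 17 heavy atoms by environment: 1× n (aromatic, X3) → no; 10× c (aromatic, X3) → no; 1× F (X1) → no; 2× C (X3) → match; 2× O (X1) → no; 1× C (X4) → no.
That gives 2 matching atoms.

2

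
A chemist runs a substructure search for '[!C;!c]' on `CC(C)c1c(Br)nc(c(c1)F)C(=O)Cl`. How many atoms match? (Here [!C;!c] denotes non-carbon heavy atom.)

5

The query [!C;!c] means: neither aliphatic nor aromatic carbon — same as [!#6].
Check the 14 heavy atoms by environment: 1× n (aromatic) → match; 5× c (aromatic) → no; 4× C → no; 1× F → match; 1× O → match; 1× Cl → match; 1× Br → match.
Summing the matching environments: 1 + 1 + 1 + 1 + 1 = 5 matching atoms.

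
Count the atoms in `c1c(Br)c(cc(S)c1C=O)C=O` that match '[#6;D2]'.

4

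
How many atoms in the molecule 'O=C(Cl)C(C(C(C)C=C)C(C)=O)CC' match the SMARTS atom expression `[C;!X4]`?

4

The query [C;!X4] means: aliphatic carbon that does not have four total connections.
Check the 14 heavy atoms by environment: 7× C (X4) → no; 4× C (X3) → match; 2× O (X1) → no; 1× Cl (X1) → no.
That gives 4 matching atoms.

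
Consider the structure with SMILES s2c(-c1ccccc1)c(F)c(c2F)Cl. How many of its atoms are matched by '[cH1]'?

5

Check the 14 heavy atoms by environment: 1× s (aromatic, H0) → no; 5× c (aromatic, H0) → no; 1× Cl (H0) → no; 2× F (H0) → no; 5× c (aromatic, H1) → match.
That gives 5 matching atoms.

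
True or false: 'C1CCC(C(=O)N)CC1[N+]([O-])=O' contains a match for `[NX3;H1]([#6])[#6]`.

The pattern [NX3;H1]([#6])[#6] describes a trivalent nitrogen with one H, bonded to two carbons — a secondary amine.
The closest candidate here is a primary amide (-C(=O)NH2), but the -C(=O)NH2 nitrogen has H2, not H1. No other fragment satisfies the full query, so there is no match.

False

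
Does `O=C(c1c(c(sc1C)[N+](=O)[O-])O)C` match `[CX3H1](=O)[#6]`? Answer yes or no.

No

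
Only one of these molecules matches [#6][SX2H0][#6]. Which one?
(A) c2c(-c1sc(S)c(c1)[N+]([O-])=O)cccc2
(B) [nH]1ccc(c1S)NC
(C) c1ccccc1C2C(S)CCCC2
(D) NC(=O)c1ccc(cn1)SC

[#6][SX2H0][#6] describes an aliphatic sulfur bridging two carbons with no H on the sulfur (a thioether).
(A) has a thiol (-SH) but the sulfur has H1, not H0 bridging two carbons.
(B) has a thiol (-SH) but the sulfur has H1, not H0 bridging two carbons.
(C) has a thiol (-SH) but the sulfur has H1, not H0 bridging two carbons.
(D) contains a methylthio ether (-SCH3), which satisfies every atom and bond constraint.
So the answer is (D).

D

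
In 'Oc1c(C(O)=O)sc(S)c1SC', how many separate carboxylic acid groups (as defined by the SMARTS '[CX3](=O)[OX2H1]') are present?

1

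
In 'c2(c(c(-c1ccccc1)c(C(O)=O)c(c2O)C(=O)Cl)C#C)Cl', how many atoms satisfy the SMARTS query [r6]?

12

Check the 22 heavy atoms by environment: 12× c (aromatic, in 6-ring) → match; 4× C (acyclic) → no; 4× O (acyclic) → no; 2× Cl (acyclic) → no.
That gives 12 matching atoms.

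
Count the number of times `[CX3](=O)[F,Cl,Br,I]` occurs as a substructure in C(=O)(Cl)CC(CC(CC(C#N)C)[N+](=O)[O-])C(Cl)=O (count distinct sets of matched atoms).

2

[CX3](=O)[F,Cl,Br,I] is the SMARTS for an acyl halide: a carbonyl carbon bonded to a halogen.
The molecule carries 2 separate instances of an acyl chloride (-C(=O)Cl) meeting every constraint; each maps to a distinct set of atoms, giving 2 matches.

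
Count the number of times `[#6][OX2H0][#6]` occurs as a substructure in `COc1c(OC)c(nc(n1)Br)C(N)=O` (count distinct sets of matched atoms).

[#6][OX2H0][#6] is the SMARTS for an ether: an aliphatic oxygen bridging two carbons with no H on the oxygen.
The molecule carries 2 separate instances of a methoxy ether (-OCH3) meeting every constraint; each maps to a distinct set of atoms, giving 2 matches.

2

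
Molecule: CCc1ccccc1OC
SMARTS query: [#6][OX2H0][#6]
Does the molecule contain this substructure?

The pattern [#6][OX2H0][#6] describes an aliphatic oxygen bridging two carbons with no H on the oxygen — an ether.
The molecule carries a methoxy ether (-OCH3), whose atoms satisfy every constraint of the query, so the pattern matches.

Yes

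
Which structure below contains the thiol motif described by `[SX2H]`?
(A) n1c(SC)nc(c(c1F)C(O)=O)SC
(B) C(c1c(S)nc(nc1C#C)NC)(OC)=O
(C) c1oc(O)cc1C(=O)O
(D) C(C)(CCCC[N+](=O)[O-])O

B

[SX2H] describes an aliphatic sulfur with two connections, one being H (a thiol).
(A) has a methylthio ether (-SCH3) but the sulfur has H0 (bonded to two carbons), not H1.
(B) contains a thiol (-SH), which satisfies every atom and bond constraint.
(C) has a hydroxyl group (-OH) but it is an -OH, not an -SH.
(D) has a hydroxyl group (-OH) but it is an -OH, not an -SH.
So the answer is (B).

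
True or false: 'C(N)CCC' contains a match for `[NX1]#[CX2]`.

False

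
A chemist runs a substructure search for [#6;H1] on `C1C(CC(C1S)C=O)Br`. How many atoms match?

The query [#6;H1] means: any carbon bearing exactly one hydrogen.
Check the 9 heavy atoms by environment: 2× C (H2) → no; 4× C (H1) → match; 1× O (H0) → no; 1× Br (H0) → no; 1× S (H1) → no.
That gives 4 matching atoms.

4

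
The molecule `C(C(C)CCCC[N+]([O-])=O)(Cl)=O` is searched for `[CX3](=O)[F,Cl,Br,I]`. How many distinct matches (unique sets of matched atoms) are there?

[CX3](=O)[F,Cl,Br,I] is the SMARTS for an acyl halide: a carbonyl carbon bonded to a halogen.
Exactly one fragment in the molecule meets all constraints, giving 1 match.

1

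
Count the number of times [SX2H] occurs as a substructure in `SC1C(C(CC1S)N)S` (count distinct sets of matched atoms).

3

[SX2H] is the SMARTS for a thiol: an aliphatic sulfur with two connections, one being H.
The molecule carries 3 separate instances of a thiol (-SH) meeting every constraint; each maps to a distinct set of atoms, giving 3 matches.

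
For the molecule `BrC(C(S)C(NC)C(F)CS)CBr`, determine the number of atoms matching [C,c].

7

The query [C,c] means: comma = OR; matches aliphatic or aromatic carbon — same as #6.
Check the 13 heavy atoms by environment: 7× C → match; 2× Br → no; 2× S → no; 1× F → no; 1× N → no.
That gives 7 matching atoms.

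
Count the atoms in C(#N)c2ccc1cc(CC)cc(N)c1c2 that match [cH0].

5

The query [cH0] means: aromatic carbon with no attached hydrogen (substituted or ring-fusion).
Check the 15 heavy atoms by environment: 5× c (aromatic, H0) → match; 5× c (aromatic, H1) → no; 1× C (H2) → no; 1× C (H3) → no; 1× C (H0) → no; 1× N (H0) → no; 1× N (H2) → no.
That gives 5 matching atoms.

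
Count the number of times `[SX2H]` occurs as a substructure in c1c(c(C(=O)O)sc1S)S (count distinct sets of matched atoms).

2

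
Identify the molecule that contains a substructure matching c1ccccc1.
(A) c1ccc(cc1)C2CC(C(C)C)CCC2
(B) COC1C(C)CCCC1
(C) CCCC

c1ccccc1 describes six aromatic carbons in a ring (a benzene ring).
(A) contains a phenyl ring, which satisfies every atom and bond constraint.
(B) has a methyl group (-CH3) but no six-membered all-carbon aromatic ring is present.
(C) has a methyl group (-CH3) but no six-membered all-carbon aromatic ring is present.
So the answer is (A).

A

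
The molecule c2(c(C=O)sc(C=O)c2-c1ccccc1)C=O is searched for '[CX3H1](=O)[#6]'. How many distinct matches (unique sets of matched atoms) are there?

3

[CX3H1](=O)[#6] is the SMARTS for an aldehyde: an sp2 carbon with one H, double-bonded to O and single-bonded to carbon.
The molecule carries 3 separate instances of an aldehyde (-CHO) meeting every constraint; each maps to a distinct set of atoms, giving 3 matches.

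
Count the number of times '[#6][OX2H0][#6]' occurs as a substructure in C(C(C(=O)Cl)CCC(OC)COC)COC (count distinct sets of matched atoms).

3

[#6][OX2H0][#6] is the SMARTS for an ether: an aliphatic oxygen bridging two carbons with no H on the oxygen.
The molecule carries 3 separate instances of a methoxy ether (-OCH3) meeting every constraint; each maps to a distinct set of atoms, giving 3 matches.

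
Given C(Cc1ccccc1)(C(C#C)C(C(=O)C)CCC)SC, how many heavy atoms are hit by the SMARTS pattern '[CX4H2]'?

The query [CX4H2] means: sp3 carbon (X4) with exactly two hydrogens.
Check the 20 heavy atoms by environment: 3× C (H2, X4) → match; 3× C (H1, X4) → no; 3× C (H3, X4) → no; 1× C (H0, X3) → no; 1× O (H0, X1) → no; 1× c (aromatic, H0, X3) → no; 5× c (aromatic, H1, X3) → no; 1× C (H0, X2) → no; 1× C (H1, X2) → no; 1× S (H0, X2) → no.
That gives 3 matching atoms.

3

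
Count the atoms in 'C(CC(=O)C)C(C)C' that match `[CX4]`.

The query [CX4] means: C with X4: aliphatic carbon with exactly 4 total connections (bonds + H).
Check the 8 heavy atoms by environment: 6× C (X4) → match; 1× C (X3) → no; 1× O (X1) → no.
That gives 6 matching atoms.

6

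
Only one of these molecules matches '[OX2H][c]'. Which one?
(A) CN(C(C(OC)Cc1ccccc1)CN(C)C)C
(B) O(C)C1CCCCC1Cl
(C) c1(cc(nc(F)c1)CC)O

[OX2H][c] describes a hydroxyl oxygen attached to an aromatic carbon (a phenol).
(A) has a methoxy ether (-OCH3) but the oxygen has H0, not H1.
(B) has a methoxy ether (-OCH3) but the oxygen has H0, not H1.
(C) contains a hydroxyl group (-OH), which satisfies every atom and bond constraint.
So the answer is (C).

C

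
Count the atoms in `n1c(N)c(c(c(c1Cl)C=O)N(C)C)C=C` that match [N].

2

The query [N] means: uppercase N matches aliphatic (non-aromatic) nitrogen only.
Check the 15 heavy atoms by environment: 1× n (aromatic) → no; 5× c (aromatic) → no; 2× N → match; 5× C → no; 1× Cl → no; 1× O → no.
That gives 2 matching atoms.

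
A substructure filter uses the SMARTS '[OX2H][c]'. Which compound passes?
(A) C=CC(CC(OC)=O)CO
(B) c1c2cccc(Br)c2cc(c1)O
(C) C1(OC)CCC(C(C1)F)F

B

[OX2H][c] describes a hydroxyl oxygen attached to an aromatic carbon (a phenol).
(A) has a hydroxyl group (-OH) but the -OH is on an aliphatic carbon, not an aromatic c.
(B) contains a hydroxyl group (-OH), which satisfies every atom and bond constraint.
(C) has a methoxy ether (-OCH3) but the oxygen has H0, not H1.
So the answer is (B).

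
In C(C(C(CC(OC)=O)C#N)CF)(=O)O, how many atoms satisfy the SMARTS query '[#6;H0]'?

The query [#6;H0] means: any carbon with no attached hydrogen.
Check the 14 heavy atoms by environment: 2× C (H2) → no; 2× C (H1) → no; 3× C (H0) → match; 3× O (H0) → no; 1× C (H3) → no; 1× N (H0) → no; 1× O (H1) → no; 1× F (H0) → no.
That gives 3 matching atoms.

3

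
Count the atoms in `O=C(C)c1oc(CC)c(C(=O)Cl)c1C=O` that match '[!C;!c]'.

Check the 15 heavy atoms by environment: 1× o (aromatic) → match; 4× c (aromatic) → no; 6× C → no; 3× O → match; 1× Cl → match.
Summing the matching environments: 1 + 3 + 1 = 5 matching atoms.

5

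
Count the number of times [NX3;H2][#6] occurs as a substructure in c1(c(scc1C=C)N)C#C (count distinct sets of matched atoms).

1

[NX3;H2][#6] is the SMARTS for a primary amine: a trivalent nitrogen with two H attached to carbon.
Exactly one fragment in the molecule meets all constraints, giving 1 match.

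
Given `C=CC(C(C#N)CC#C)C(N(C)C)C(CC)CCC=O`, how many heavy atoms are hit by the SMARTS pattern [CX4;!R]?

11

Check the 20 heavy atoms by environment: 11× C (X4, acyclic) → match; 1× N (X3, acyclic) → no; 3× C (X3, acyclic) → no; 1× O (X1, acyclic) → no; 3× C (X2, acyclic) → no; 1× N (X1, acyclic) → no.
That gives 11 matching atoms.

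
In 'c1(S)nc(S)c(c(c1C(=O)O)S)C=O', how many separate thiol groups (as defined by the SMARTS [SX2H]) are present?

3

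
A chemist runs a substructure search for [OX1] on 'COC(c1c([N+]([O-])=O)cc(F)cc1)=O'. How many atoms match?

3

The query [OX1] means: aliphatic oxygen with one total connection — typically a carbonyl =O or an oxide.
Check the 14 heavy atoms by environment: 6× c (aromatic, X3) → no; 1× C (X3) → no; 2× O (X1) → match; 1× O (X2) → no; 1× C (X4) → no; 1× N (charge +1, X3) → no; 1× O (charge -1, X1) → match; 1× F (X1) → no.
Summing the matching environments: 2 + 1 = 3 matching atoms.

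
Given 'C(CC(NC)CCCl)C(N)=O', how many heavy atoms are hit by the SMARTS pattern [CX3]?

The query [CX3] means: C with X3: aliphatic carbon with exactly 3 total connections.
Check the 11 heavy atoms by environment: 6× C (X4) → no; 2× N (X3) → no; 1× C (X3) → match; 1× O (X1) → no; 1× Cl (X1) → no.
That gives 1 matching atom.

1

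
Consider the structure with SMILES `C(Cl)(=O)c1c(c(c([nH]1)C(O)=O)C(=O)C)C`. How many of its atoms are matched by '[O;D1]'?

The query [O;D1] means: aliphatic oxygen bonded to exactly one heavy atom.
Check the 15 heavy atoms by environment: 1× n (aromatic, D2) → no; 4× c (aromatic, D3) → no; 3× C (D3) → no; 4× O (D1) → match; 2× C (D1) → no; 1× Cl (D1) → no.
That gives 4 matching atoms.

4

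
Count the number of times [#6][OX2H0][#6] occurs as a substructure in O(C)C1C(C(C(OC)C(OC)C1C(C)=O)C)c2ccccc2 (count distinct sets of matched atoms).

[#6][OX2H0][#6] is the SMARTS for an ether: an aliphatic oxygen bridging two carbons with no H on the oxygen.
The molecule carries 3 separate instances of a methoxy ether (-OCH3) meeting every constraint; each maps to a distinct set of atoms, giving 3 matches.

3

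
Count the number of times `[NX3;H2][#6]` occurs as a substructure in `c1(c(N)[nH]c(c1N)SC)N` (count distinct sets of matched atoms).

3

[NX3;H2][#6] is the SMARTS for a primary amine: a trivalent nitrogen with two H attached to carbon.
The molecule carries 3 separate instances of a primary amino group (-NH2) meeting every constraint; each maps to a distinct set of atoms, giving 3 matches.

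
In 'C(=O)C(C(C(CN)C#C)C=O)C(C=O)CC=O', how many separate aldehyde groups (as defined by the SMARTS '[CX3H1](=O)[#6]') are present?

[CX3H1](=O)[#6] is the SMARTS for an aldehyde: an sp2 carbon with one H, double-bonded to O and single-bonded to carbon.
The molecule carries 4 separate instances of an aldehyde (-CHO) meeting every constraint; each maps to a distinct set of atoms, giving 4 matches.

4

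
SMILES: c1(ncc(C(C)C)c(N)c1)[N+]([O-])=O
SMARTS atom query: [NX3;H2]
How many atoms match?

1

The query [NX3;H2] means: aliphatic N with 3 total connections, two of them H — an -NH2 nitrogen (amine or amide).
Check the 13 heavy atoms by environment: 1× n (aromatic, H0, X2) → no; 2× c (aromatic, H1, X3) → no; 3× c (aromatic, H0, X3) → no; 1× N (charge +1, H0, X3) → no; 1× O (charge -1, H0, X1) → no; 1× O (H0, X1) → no; 1× C (H1, X4) → no; 2× C (H3, X4) → no; 1× N (H2, X3) → match.
That gives 1 matching atom.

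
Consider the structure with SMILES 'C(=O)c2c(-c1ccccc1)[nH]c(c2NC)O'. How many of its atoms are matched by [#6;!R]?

2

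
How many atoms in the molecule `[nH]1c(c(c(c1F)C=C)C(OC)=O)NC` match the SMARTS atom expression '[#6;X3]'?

7

The query [#6;X3] means: any carbon (aromatic or not) with three total connections.
Check the 14 heavy atoms by environment: 1× n (aromatic, X3) → no; 4× c (aromatic, X3) → match; 3× C (X3) → match; 1× N (X3) → no; 2× C (X4) → no; 1× F (X1) → no; 1× O (X1) → no; 1× O (X2) → no.
Summing the matching environments: 4 + 3 = 7 matching atoms.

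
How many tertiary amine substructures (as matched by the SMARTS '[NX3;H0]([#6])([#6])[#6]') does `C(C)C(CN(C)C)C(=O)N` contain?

[NX3;H0]([#6])([#6])[#6] is the SMARTS for a tertiary amine: a trivalent nitrogen with no H, bonded to three carbons.
Exactly one fragment in the molecule meets all constraints, giving 1 match.

1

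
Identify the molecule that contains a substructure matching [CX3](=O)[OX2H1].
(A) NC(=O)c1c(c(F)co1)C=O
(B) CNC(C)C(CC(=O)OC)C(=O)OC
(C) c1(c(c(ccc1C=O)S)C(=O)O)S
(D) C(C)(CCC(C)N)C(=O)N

C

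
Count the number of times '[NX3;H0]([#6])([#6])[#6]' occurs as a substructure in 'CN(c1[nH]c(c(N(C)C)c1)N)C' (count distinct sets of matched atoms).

2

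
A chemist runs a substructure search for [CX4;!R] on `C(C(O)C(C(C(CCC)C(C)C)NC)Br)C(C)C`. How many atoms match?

15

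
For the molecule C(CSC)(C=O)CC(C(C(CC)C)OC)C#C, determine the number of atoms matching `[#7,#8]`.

2

The query [#7,#8] means: nitrogen or oxygen (comma = OR).
Check the 17 heavy atoms by environment: 14× C → no; 2× O → match; 1× S → no.
That gives 2 matching atoms.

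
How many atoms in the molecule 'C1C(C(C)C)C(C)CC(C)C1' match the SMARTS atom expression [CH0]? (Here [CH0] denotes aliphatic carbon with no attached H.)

The query [CH0] means: aliphatic carbon with no attached hydrogen.
Check the 11 heavy atoms by environment: 3× C (H2) → no; 4× C (H1) → no; 4× C (H3) → no.
No environment satisfies the query, so 0 matching atoms.

0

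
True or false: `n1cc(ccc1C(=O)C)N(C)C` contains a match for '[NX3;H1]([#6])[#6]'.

False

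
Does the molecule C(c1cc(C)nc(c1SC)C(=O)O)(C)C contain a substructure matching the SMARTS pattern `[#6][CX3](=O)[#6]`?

The pattern [#6][CX3](=O)[#6] describes a carbonyl carbon (no H) flanked by two carbons — a ketone.
The closest candidate here is a carboxylic acid group (-C(=O)OH), but one neighbour of the carbonyl carbon is O, not C. No other fragment satisfies the full query, so there is no match.

No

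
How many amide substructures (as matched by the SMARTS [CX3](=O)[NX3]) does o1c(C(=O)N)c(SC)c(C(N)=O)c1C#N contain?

2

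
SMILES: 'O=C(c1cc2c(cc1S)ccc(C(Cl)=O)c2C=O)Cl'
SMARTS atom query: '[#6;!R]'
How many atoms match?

Check the 19 heavy atoms by environment: 10× c (aromatic, in 6-ring) → no; 3× C (acyclic) → match; 3× O (acyclic) → no; 2× Cl (acyclic) → no; 1× S (acyclic) → no.
That gives 3 matching atoms.

3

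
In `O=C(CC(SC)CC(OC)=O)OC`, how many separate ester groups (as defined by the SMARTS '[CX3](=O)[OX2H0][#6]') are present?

[CX3](=O)[OX2H0][#6] is the SMARTS for an ester: a carbonyl carbon bonded to an oxygen that is itself bonded to carbon (no H on that O).
The molecule carries 2 separate instances of a methyl-ester group (-C(=O)OCH3) meeting every constraint; each maps to a distinct set of atoms, giving 2 matches.

2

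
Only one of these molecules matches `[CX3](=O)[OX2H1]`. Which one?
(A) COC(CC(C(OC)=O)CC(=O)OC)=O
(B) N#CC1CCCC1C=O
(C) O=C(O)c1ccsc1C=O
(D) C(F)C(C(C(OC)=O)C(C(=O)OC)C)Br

[CX3](=O)[OX2H1] describes an sp2 carbon double-bonded to O and single-bonded to an -OH oxygen (a carboxylic acid).
(A) has a methyl-ester group (-C(=O)OCH3) but the singly-bonded O has no H (OX2H0, not OX2H1).
(B) has an aldehyde (-CHO) but there is no singly-bonded oxygen on the carbonyl carbon.
(C) contains a carboxylic acid group (-C(=O)OH), which satisfies every atom and bond constraint.
(D) has a methyl-ester group (-C(=O)OCH3) but the singly-bonded O has no H (OX2H0, not OX2H1).
So the answer is (C).

C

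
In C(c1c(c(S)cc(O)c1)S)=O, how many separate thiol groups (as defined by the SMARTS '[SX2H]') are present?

2

[SX2H] is the SMARTS for a thiol: an aliphatic sulfur with two connections, one being H.
The molecule carries 2 separate instances of a thiol (-SH) meeting every constraint; each maps to a distinct set of atoms, giving 2 matches.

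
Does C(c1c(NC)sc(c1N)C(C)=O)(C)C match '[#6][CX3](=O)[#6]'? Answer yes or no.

Yes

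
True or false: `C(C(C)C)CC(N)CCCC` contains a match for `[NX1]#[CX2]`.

The pattern [NX1]#[CX2] describes a nitrogen triple-bonded to a two-connected carbon — a nitrile.
The closest candidate here is a primary amino group (-NH2), but the nitrogen is NX3 (three connections), not NX1 triple-bonded. No other fragment satisfies the full query, so there is no match.

False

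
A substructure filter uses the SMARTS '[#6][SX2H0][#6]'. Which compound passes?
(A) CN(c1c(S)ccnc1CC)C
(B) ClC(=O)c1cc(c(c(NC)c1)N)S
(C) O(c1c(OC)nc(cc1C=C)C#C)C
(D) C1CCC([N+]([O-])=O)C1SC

D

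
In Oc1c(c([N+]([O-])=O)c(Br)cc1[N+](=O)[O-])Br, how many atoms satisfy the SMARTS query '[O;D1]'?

The query [O;D1] means: aliphatic oxygen bonded to exactly one heavy atom.
Check the 15 heavy atoms by environment: 5× c (aromatic, D3) → no; 1× c (aromatic, D2) → no; 2× N (charge +1, D3) → no; 2× O (charge -1, D1) → match; 3× O (D1) → match; 2× Br (D1) → no.
Summing the matching environments: 2 + 3 = 5 matching atoms.

5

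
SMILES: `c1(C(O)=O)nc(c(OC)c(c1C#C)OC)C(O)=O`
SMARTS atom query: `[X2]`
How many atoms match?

The query [X2] means: any atom with exactly two total connections (bonds + H).
Check the 18 heavy atoms by environment: 1× n (aromatic, X2) → match; 5× c (aromatic, X3) → no; 2× C (X3) → no; 2× O (X1) → no; 4× O (X2) → match; 2× C (X4) → no; 2× C (X2) → match.
Summing the matching environments: 1 + 4 + 2 = 7 matching atoms.

7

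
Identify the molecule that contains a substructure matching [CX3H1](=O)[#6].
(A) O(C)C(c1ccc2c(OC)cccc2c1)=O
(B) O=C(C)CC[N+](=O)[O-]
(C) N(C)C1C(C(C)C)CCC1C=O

C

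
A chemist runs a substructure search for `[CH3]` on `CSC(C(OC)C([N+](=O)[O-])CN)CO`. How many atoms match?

2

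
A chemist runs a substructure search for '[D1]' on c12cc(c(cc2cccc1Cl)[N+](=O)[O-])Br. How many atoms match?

4

The query [D1] means: atom with exactly one heavy-atom neighbour (degree 1).
Check the 15 heavy atoms by environment: 5× c (aromatic, D3) → no; 5× c (aromatic, D2) → no; 1× Cl (D1) → match; 1× N (charge +1, D3) → no; 1× O (charge -1, D1) → match; 1× O (D1) → match; 1× Br (D1) → match.
Summing the matching environments: 1 + 1 + 1 + 1 = 4 matching atoms.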